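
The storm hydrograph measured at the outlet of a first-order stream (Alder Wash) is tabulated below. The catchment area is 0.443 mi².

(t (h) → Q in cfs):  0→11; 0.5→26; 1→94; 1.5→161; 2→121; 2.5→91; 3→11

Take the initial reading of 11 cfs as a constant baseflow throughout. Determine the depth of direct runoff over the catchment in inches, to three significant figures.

d ≈ 0.766 in

Direct runoff: 0.0, 15.0, 83.0, 150.0, 110.0, 80.0, 0.0 cfs; ΣQ_DR = 438.0 cfs.
V = ΣQ_DR · Δt = 438.0 × 1800 s = 7.884 × 10^5 ft³.
Over A = 0.443 mi², depth = V / A = 0.766 in.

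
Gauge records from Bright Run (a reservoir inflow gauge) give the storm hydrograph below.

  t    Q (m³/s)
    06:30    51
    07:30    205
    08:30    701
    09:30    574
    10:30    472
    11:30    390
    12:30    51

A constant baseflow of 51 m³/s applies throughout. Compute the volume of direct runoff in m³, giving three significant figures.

Direct-runoff ordinates (Q − Q_b): 0.0, 154.0, 650.0, 523.0, 421.0, 339.0, 0.0 m³/s.
ΣQ_DR = 2087 m³/s.
With Δt = 1 h = 3600 s, V = ΣQ_DR · Δt = 2087 × 3600 = 7.51 × 10^6 m³.

V ≈ 7.51 × 10^6 m³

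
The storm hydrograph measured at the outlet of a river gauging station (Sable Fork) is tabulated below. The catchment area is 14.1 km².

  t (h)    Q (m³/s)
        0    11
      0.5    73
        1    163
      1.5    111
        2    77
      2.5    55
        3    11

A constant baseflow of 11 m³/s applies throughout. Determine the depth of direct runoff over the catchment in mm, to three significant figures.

Direct runoff: 0.0, 62.0, 152.0, 100.0, 66.0, 44.0, 0.0 m³/s; ΣQ_DR = 424.0 m³/s.
V = ΣQ_DR · Δt = 424.0 × 1800 s = 7.632 × 10^5 m³.
Over A = 14.1 km², depth = V / A = 54.1 mm.

d ≈ 54.1 mm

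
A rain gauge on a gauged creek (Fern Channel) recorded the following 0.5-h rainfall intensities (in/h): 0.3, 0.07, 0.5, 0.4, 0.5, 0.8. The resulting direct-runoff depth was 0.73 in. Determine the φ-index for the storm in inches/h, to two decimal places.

φ ≈ 0.21 in/h

Only the 5 blocks with intensity above φ contribute runoff: 0.3, 0.5, 0.4, 0.5, 0.8 in/h.
Σ(I−φ)·Δt = d  ⇒  (0.3+0.5+0.4+0.5+0.8 − 5φ)·0.5 = 0.73
φ = (2.500 − 0.73/0.5) / 5 = 0.21 in/h.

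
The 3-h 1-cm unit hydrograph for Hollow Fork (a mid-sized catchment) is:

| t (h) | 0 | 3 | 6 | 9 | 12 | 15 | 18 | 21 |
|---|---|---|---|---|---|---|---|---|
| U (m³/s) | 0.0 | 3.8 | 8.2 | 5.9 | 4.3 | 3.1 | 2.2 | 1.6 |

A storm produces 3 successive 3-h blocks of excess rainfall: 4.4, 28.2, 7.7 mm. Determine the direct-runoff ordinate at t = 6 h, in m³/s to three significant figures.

Q ≈ 14.3 m³/s

By discrete convolution, Q_j = Σ (P_i / 10 mm) · U_{j−i}.
At t = 6 h (j=2): Q = (4.4/10)·8.2 + (28.2/10)·3.8 + (7.7/10)·0.0 = 14.3 m³/s.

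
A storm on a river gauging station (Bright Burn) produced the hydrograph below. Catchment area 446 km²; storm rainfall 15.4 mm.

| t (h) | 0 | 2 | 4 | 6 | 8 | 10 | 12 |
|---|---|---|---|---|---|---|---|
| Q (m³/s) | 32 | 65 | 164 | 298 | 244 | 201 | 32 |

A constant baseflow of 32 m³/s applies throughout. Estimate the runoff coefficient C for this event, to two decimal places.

C ≈ 0.85

ΣQ_DR = 812.0 m³/s; V = ΣQ_DR·Δt = 5.846 × 10^6 m³.
Runoff depth d = V / A = 13.11 mm.
C = d / P = 13.11 / 15.4 = 0.85.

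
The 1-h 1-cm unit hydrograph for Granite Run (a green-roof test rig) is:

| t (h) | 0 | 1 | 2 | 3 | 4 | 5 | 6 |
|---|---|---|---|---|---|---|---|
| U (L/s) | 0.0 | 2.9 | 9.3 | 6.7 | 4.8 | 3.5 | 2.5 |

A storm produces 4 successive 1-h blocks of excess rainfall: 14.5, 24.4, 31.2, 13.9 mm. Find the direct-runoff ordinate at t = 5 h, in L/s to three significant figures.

By discrete convolution, Q_j = Σ (P_i / 10 mm) · U_{j−i}.
At t = 5 h (j=5): Q = (14.5/10)·3.5 + (24.4/10)·4.8 + (31.2/10)·6.7 + (13.9/10)·9.3 = 50.6 L/s.

Q ≈ 50.6 L/s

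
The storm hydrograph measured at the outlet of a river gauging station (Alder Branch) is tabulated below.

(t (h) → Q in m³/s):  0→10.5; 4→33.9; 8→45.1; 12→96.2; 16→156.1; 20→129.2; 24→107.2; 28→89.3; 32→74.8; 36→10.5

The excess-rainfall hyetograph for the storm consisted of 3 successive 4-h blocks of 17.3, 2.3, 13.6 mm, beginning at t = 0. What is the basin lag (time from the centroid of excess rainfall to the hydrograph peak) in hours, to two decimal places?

Centroid of excess rainfall: t_c = Σ P_i·t̄_i / ΣP_i = 5.5542 h (block centres at 2, 6, 10 h).
Hydrograph peak occurs at t = 16 h, so basin lag t_L = 16 − 5.5542 = 10.45 h.

t_L ≈ 10.45 h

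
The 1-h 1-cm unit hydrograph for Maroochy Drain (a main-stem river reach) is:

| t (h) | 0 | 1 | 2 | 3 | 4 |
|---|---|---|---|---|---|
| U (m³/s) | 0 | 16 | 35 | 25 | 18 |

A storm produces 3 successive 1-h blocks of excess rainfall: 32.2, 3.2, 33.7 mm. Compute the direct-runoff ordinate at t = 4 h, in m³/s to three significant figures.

By discrete convolution, Q_j = Σ (P_i / 10 mm) · U_{j−i}.
At t = 4 h (j=4): Q = (32.2/10)·18 + (3.2/10)·25 + (33.7/10)·35 = 184 m³/s.

Q ≈ 184 m³/s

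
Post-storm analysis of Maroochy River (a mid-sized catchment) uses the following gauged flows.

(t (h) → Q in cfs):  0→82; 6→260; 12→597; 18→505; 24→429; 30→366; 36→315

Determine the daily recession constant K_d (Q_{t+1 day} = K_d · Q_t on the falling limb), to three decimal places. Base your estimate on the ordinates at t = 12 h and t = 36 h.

Between t = 12 h and t = 36 h the flow falls from 597 to 315 cfs over 4×6 h = 24 h.
Per-interval ratio K = (315/597)^(1/4) = 0.8523; K_d = K^(24/6) = 0.528.

K_d ≈ 0.528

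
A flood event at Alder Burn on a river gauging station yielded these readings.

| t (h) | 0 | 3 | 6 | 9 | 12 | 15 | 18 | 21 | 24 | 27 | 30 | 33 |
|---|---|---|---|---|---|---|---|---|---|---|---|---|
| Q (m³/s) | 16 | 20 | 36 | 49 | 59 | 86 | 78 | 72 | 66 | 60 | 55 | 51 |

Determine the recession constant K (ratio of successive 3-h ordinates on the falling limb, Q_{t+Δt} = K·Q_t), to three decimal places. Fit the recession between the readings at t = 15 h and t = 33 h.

Using the recession-limb readings at t = 15 h and t = 33 h: Q falls from 86 to 51 m³/s over 6 intervals.
K = (Q₂/Q₁)^(1/6) = (51/86)^(1/6) = 0.917.

K ≈ 0.917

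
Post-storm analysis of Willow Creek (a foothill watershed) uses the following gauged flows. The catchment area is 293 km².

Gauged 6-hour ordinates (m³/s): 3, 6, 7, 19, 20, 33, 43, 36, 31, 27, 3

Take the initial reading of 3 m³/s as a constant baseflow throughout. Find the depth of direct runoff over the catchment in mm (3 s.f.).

d ≈ 14.4 mm

Direct runoff: 0.0, 3.0, 4.0, 16.0, 17.0, 30.0, 40.0, 33.0, 28.0, 24.0, 0.0 m³/s; ΣQ_DR = 195.0 m³/s.
V = ΣQ_DR · Δt = 195.0 × 21600 s = 4.212 × 10^6 m³.
Over A = 293 km², depth = V / A = 14.4 mm.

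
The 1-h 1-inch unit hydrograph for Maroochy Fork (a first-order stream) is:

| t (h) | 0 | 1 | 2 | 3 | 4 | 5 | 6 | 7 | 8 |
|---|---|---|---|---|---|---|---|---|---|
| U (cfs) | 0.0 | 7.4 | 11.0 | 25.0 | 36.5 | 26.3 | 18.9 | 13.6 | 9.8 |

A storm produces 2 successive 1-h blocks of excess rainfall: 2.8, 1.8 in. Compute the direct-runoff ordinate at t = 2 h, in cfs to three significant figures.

By discrete convolution, Q_j = Σ (P_i / 1 in) · U_{j−i}.
At t = 2 h (j=2): Q = (2.8/1)·11.0 + (1.8/1)·7.4 = 44.1 cfs.

Q ≈ 44.1 cfs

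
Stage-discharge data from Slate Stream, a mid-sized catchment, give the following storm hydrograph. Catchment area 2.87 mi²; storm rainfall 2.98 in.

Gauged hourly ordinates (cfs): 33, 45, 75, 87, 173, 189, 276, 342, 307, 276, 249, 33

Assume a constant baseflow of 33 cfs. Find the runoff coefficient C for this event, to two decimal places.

C ≈ 0.31

ΣQ_DR = 1689 cfs; V = ΣQ_DR·Δt = 6.080 × 10^6 ft³.
Runoff depth d = V / A = 0.9119 in.
C = d / P = 0.9119 / 2.98 = 0.31.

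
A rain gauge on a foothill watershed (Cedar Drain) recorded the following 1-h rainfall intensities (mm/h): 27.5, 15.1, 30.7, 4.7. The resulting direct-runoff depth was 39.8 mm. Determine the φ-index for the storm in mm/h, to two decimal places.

φ ≈ 11.17 mm/h

Only the 3 blocks with intensity above φ contribute runoff: 27.5, 15.1, 30.7 mm/h.
Σ(I−φ)·Δt = d  ⇒  (27.5+15.1+30.7 − 3φ)·1 = 39.8
φ = (73.30 − 39.8/1) / 3 = 11.17 mm/h.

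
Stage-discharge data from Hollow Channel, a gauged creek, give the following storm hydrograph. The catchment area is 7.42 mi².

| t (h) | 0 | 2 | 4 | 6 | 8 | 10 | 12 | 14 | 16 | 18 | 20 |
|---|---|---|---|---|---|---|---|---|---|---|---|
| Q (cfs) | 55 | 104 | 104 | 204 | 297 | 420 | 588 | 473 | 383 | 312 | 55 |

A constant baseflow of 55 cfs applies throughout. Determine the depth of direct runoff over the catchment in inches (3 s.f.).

d ≈ 0.998 in

Direct runoff: 0.0, 49.0, 49.0, 149.0, 242.0, 365.0, 533.0, 418.0, 328.0, 257.0, 0.0 cfs; ΣQ_DR = 2390 cfs.
V = ΣQ_DR · Δt = 2390 × 7200 s = 1.721 × 10^7 ft³.
Over A = 7.42 mi², depth = V / A = 0.998 in.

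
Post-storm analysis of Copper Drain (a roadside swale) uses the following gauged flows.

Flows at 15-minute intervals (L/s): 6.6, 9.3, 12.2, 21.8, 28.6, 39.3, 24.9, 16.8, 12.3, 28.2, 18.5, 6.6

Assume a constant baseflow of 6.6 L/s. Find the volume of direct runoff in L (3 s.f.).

V ≈ 1.31 × 10^5 L

Direct-runoff ordinates (Q − Q_b): 0.0, 2.7, 5.6, 15.2, 22.0, 32.7, 18.3, 10.2, 5.7, 21.6, 11.9, 0.0 L/s.
ΣQ_DR = 145.9 L/s.
With Δt = 0.25 h = 900 s, V = ΣQ_DR · Δt = 145.9 × 900 = 1.31 × 10^5 L.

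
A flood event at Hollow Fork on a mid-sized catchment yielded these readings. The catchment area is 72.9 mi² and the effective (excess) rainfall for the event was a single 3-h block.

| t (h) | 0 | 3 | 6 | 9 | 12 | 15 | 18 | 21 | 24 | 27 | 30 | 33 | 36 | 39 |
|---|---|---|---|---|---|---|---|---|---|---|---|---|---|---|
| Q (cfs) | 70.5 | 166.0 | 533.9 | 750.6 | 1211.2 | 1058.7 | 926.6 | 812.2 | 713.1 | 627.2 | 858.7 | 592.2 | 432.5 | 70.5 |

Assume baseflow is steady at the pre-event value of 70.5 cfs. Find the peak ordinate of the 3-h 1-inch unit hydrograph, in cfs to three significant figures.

Direct runoff: 0.0, 95.5, 463.4, 680.1, 1140.7, 988.2, 856.1, 741.7, 642.6, 556.7, 788.2, 521.7, 362.0, 0.0 cfs; ΣQ_DR = 7837 cfs, peak = 1140.7 cfs.
Runoff depth d = ΣQ_DR·Δt / A = 7837 × 10800 / (72.9 mi²) = 0.4998 in.
The 1-inch UH is the DRH scaled by (1 in)/d, so U_p = 1140.7 × 1/0.4998 = 2280 cfs.

U_p ≈ 2280 cfs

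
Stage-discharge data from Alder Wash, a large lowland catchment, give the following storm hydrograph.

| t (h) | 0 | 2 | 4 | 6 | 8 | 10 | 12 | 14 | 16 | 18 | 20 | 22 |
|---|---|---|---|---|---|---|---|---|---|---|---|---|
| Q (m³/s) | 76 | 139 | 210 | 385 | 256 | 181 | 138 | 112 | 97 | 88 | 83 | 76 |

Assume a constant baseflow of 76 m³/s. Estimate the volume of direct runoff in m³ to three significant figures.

V ≈ 6.69 × 10^6 m³

Direct-runoff ordinates (Q − Q_b): 0.0, 63.0, 134.0, 309.0, 180.0, 105.0, 62.0, 36.0, 21.0, 12.0, 7.0, 0.0 m³/s.
ΣQ_DR = 929.0 m³/s.
With Δt = 2 h = 7200 s, V = ΣQ_DR · Δt = 929.0 × 7200 = 6.69 × 10^6 m³.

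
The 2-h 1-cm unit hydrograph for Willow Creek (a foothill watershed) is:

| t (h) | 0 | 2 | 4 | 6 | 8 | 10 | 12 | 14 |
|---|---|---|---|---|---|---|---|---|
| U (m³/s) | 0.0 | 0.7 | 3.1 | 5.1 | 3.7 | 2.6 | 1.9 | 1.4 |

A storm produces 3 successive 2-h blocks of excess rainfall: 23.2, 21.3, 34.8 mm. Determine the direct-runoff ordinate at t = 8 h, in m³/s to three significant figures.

Q ≈ 30.2 m³/s

By discrete convolution, Q_j = Σ (P_i / 10 mm) · U_{j−i}.
At t = 8 h (j=4): Q = (23.2/10)·3.7 + (21.3/10)·5.1 + (34.8/10)·3.1 = 30.2 m³/s.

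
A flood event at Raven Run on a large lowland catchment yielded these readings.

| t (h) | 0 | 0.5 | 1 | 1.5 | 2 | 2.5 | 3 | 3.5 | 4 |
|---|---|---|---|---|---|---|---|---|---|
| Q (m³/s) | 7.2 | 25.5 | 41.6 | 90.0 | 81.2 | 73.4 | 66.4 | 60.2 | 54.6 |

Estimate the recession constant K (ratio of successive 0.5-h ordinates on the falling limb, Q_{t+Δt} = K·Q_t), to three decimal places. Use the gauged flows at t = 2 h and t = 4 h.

Using the recession-limb readings at t = 2 h and t = 4 h: Q falls from 81.2 to 54.6 m³/s over 4 intervals.
K = (Q₂/Q₁)^(1/4) = (54.6/81.2)^(1/4) = 0.906.

K ≈ 0.906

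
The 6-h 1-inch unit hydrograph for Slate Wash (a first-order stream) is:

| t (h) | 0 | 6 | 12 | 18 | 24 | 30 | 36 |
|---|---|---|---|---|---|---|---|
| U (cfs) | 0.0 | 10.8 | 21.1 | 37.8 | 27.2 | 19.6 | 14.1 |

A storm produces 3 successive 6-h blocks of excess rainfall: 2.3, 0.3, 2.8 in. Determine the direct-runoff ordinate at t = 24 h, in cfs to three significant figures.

By discrete convolution, Q_j = Σ (P_i / 1 in) · U_{j−i}.
At t = 24 h (j=4): Q = (2.3/1)·27.2 + (0.3/1)·37.8 + (2.8/1)·21.1 = 133 cfs.

Q ≈ 133 cfs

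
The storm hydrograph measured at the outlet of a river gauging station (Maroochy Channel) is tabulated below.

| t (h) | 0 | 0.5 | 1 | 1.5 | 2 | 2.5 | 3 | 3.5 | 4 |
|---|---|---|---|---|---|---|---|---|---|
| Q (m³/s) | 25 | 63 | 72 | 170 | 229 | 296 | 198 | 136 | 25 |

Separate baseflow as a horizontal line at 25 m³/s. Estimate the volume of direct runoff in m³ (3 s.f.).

V ≈ 1.78 × 10^6 m³

Direct-runoff ordinates (Q − Q_b): 0.0, 38.0, 47.0, 145.0, 204.0, 271.0, 173.0, 111.0, 0.0 m³/s.
ΣQ_DR = 989.0 m³/s.
With Δt = 0.5 h = 1800 s, V = ΣQ_DR · Δt = 989.0 × 1800 = 1.78 × 10^6 m³.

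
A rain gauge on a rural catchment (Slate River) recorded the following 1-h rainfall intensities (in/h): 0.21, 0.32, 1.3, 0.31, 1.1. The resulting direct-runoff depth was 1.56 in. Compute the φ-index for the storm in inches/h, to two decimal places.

φ ≈ 0.42 in/h

Only the 2 blocks with intensity above φ contribute runoff: 1.3, 1.1 in/h.
Σ(I−φ)·Δt = d  ⇒  (1.3+1.1 − 2φ)·1 = 1.56
φ = (2.400 − 1.56/1) / 2 = 0.42 in/h.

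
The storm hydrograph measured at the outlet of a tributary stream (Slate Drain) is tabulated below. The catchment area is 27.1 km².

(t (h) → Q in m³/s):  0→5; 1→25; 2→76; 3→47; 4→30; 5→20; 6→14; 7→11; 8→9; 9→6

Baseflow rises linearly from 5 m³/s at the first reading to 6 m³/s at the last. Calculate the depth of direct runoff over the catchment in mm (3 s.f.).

Direct runoff: 0.00, 19.89, 70.78, 41.67, 24.56, 14.44, 8.33, 5.22, 3.11, 0.00 m³/s; ΣQ_DR = 188.0 m³/s.
V = ΣQ_DR · Δt = 188.0 × 3600 s = 6.768 × 10^5 m³.
Over A = 27.1 km², depth = V / A = 25.0 mm.

d ≈ 25.0 mm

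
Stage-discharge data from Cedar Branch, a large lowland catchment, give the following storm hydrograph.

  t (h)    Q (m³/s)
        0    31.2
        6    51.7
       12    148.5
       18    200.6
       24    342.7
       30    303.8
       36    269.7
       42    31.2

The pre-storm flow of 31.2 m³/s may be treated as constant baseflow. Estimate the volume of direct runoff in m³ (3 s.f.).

Direct-runoff ordinates (Q − Q_b): 0.0, 20.5, 117.3, 169.4, 311.5, 272.6, 238.5, 0.0 m³/s.
ΣQ_DR = 1130 m³/s.
With Δt = 6 h = 21600 s, V = ΣQ_DR · Δt = 1130 × 21600 = 2.44 × 10^7 m³.

V ≈ 2.44 × 10^7 m³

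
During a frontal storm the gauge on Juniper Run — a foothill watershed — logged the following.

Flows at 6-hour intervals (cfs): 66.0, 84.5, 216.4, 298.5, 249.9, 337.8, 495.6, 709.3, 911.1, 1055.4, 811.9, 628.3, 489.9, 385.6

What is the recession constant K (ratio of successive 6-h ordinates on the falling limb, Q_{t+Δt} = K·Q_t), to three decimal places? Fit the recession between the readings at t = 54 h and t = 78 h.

Using the recession-limb readings at t = 54 h and t = 78 h: Q falls from 1055.4 to 385.6 cfs over 4 intervals.
K = (Q₂/Q₁)^(1/4) = (385.6/1055.4)^(1/4) = 0.777.

K ≈ 0.777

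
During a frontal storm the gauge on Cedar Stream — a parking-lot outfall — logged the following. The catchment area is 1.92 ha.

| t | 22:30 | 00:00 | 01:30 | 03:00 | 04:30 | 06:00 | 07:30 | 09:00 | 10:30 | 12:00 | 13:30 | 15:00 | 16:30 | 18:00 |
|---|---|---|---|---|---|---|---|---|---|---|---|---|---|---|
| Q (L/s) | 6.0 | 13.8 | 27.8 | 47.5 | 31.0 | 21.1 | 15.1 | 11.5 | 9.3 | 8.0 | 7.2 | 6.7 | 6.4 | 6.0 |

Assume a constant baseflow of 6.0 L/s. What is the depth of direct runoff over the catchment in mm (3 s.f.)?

Direct runoff: 0.0, 7.8, 21.8, 41.5, 25.0, 15.1, 9.1, 5.5, 3.3, 2.0, 1.2, 0.7, 0.4, 0.0 L/s; ΣQ_DR = 133.4 L/s.
V = ΣQ_DR · Δt = 133.4 × 5400 s = 7.204 × 10^5 L.
Over A = 1.92 ha, depth = V / A = 37.5 mm.

d ≈ 37.5 mm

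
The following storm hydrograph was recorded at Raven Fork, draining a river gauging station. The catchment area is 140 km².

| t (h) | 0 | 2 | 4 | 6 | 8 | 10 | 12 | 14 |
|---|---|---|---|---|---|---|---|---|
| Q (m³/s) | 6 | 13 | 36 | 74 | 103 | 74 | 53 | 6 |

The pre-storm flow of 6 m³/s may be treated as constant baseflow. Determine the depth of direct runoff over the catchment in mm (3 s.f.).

Direct runoff: 0.0, 7.0, 30.0, 68.0, 97.0, 68.0, 47.0, 0.0 m³/s; ΣQ_DR = 317.0 m³/s.
V = ΣQ_DR · Δt = 317.0 × 7200 s = 2.282 × 10^6 m³.
Over A = 140 km², depth = V / A = 16.3 mm.

d ≈ 16.3 mm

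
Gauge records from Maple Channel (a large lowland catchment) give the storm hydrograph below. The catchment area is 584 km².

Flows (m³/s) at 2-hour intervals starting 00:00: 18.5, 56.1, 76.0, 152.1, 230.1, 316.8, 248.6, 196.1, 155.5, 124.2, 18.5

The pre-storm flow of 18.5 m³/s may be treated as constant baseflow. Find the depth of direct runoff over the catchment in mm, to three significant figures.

d ≈ 17.1 mm

Direct runoff: 0.0, 37.6, 57.5, 133.6, 211.6, 298.3, 230.1, 177.6, 137.0, 105.7, 0.0 m³/s; ΣQ_DR = 1389 m³/s.
V = ΣQ_DR · Δt = 1389 × 7200 s = 1.000 × 10^7 m³.
Over A = 584 km², depth = V / A = 17.1 mm.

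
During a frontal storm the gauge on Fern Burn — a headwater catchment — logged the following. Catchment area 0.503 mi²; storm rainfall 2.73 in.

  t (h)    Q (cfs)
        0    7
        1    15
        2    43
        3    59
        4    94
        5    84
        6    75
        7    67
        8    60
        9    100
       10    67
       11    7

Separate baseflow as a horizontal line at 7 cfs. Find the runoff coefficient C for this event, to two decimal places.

ΣQ_DR = 594.0 cfs; V = ΣQ_DR·Δt = 2.138 × 10^6 ft³.
Runoff depth d = V / A = 1.830 in.
C = d / P = 1.830 / 2.73 = 0.67.

C ≈ 0.67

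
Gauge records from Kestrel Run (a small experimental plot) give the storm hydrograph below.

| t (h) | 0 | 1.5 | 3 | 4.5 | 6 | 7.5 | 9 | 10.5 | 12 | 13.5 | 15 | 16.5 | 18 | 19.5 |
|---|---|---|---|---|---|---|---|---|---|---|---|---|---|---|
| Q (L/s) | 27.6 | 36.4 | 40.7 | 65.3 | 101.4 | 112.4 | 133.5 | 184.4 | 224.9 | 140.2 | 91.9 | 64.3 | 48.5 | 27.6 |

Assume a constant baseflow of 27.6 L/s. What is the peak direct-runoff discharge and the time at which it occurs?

Q_p = 197.3 L/s at t = 12 h

Subtracting baseflow gives direct-runoff ordinates: 0.0, 8.8, 13.1, 37.7, 73.8, 84.8, 105.9, 156.8, 197.3, 112.6, 64.3, 36.7, 20.9, 0.0 L/s.
The maximum is 197.3 L/s, occurring at the reading for t = 12 h.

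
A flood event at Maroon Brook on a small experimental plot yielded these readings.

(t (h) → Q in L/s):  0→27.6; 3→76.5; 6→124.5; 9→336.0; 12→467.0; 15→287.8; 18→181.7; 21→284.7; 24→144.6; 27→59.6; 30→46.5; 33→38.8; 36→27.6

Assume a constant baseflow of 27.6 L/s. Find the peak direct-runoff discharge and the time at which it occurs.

Subtracting baseflow gives direct-runoff ordinates: 0.0, 48.9, 96.9, 308.4, 439.4, 260.2, 154.1, 257.1, 117.0, 32.0, 18.9, 11.2, 0.0 L/s.
The maximum is 439.4 L/s, occurring at the reading for t = 12 h.

Q_p = 439.4 L/s at t = 12 h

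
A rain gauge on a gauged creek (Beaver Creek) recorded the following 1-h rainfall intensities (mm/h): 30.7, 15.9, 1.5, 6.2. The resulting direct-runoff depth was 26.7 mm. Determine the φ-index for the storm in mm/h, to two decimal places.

Only the 2 blocks with intensity above φ contribute runoff: 30.7, 15.9 mm/h.
Σ(I−φ)·Δt = d  ⇒  (30.7+15.9 − 2φ)·1 = 26.7
φ = (46.60 − 26.7/1) / 2 = 9.95 mm/h.

φ ≈ 9.95 mm/h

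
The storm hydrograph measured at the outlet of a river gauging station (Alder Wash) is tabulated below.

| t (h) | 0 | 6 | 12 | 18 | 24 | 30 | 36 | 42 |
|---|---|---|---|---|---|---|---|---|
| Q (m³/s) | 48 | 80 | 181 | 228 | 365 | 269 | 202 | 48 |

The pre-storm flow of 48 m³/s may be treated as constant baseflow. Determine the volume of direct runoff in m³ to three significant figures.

Direct-runoff ordinates (Q − Q_b): 0.0, 32.0, 133.0, 180.0, 317.0, 221.0, 154.0, 0.0 m³/s.
ΣQ_DR = 1037 m³/s.
With Δt = 6 h = 21600 s, V = ΣQ_DR · Δt = 1037 × 21600 = 2.24 × 10^7 m³.

V ≈ 2.24 × 10^7 m³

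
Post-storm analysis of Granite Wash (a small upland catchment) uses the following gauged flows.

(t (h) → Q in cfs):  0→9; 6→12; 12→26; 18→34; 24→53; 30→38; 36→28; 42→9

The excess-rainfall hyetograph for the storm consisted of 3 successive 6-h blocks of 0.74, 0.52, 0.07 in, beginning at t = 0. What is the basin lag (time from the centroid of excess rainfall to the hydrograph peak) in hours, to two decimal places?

Centroid of excess rainfall: t_c = Σ P_i·t̄_i / ΣP_i = 5.9774 h (block centres at 3, 9, 15 h).
Hydrograph peak occurs at t = 24 h, so basin lag t_L = 24 − 5.9774 = 18.02 h.

t_L ≈ 18.02 h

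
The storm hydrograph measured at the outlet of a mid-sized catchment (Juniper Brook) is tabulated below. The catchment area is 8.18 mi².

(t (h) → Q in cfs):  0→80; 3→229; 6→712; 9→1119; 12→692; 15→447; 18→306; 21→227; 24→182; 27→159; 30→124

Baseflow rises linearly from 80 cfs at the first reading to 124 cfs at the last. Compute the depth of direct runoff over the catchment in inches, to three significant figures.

Direct runoff: 0.00, 144.60, 623.20, 1025.80, 594.40, 345.00, 199.60, 116.20, 66.80, 39.40, 0.00 cfs; ΣQ_DR = 3155 cfs.
V = ΣQ_DR · Δt = 3155 × 10800 s = 3.407 × 10^7 ft³.
Over A = 8.18 mi², depth = V / A = 1.79 in.

d ≈ 1.79 in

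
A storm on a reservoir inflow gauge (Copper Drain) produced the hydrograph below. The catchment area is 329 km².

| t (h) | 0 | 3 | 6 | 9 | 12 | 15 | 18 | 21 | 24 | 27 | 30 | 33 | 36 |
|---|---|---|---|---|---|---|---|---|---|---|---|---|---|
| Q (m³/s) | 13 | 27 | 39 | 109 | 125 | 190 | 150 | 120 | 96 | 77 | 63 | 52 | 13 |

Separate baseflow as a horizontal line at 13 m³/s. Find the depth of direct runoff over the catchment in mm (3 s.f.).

d ≈ 29.7 mm

Direct runoff: 0.0, 14.0, 26.0, 96.0, 112.0, 177.0, 137.0, 107.0, 83.0, 64.0, 50.0, 39.0, 0.0 m³/s; ΣQ_DR = 905.0 m³/s.
V = ΣQ_DR · Δt = 905.0 × 10800 s = 9.774 × 10^6 m³.
Over A = 329 km², depth = V / A = 29.7 mm.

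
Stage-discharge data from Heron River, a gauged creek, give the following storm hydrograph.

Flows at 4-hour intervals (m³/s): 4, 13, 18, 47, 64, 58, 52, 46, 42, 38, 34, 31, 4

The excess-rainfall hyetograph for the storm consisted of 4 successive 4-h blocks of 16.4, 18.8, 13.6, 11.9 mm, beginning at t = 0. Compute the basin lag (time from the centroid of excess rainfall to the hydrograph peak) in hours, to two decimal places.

Centroid of excess rainfall: t_c = Σ P_i·t̄_i / ΣP_i = 7.3839 h (block centres at 2, 6, 10, 14 h).
Hydrograph peak occurs at t = 16 h, so basin lag t_L = 16 − 7.3839 = 8.62 h.

t_L ≈ 8.62 h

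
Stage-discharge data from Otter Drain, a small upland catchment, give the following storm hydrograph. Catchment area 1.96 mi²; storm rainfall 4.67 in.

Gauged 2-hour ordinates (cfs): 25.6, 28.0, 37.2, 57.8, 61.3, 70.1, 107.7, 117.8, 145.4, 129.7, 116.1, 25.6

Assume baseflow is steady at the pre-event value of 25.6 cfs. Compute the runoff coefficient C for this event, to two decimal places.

ΣQ_DR = 615.1 cfs; V = ΣQ_DR·Δt = 4.429 × 10^6 ft³.
Runoff depth d = V / A = 0.9726 in.
C = d / P = 0.9726 / 4.67 = 0.21.

C ≈ 0.21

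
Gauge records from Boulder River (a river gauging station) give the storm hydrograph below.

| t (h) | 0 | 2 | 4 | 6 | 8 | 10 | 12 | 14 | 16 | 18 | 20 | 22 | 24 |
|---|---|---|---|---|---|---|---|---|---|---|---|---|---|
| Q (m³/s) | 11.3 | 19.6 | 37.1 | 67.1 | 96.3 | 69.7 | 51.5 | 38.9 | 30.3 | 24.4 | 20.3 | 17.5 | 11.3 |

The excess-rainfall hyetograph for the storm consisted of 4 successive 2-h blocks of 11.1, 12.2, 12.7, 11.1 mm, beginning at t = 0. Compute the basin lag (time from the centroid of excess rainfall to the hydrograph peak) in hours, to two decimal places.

Centroid of excess rainfall: t_c = Σ P_i·t̄_i / ΣP_i = 4.0106 h (block centres at 1, 3, 5, 7 h).
Hydrograph peak occurs at t = 8 h, so basin lag t_L = 8 − 4.0106 = 3.99 h.

t_L ≈ 3.99 h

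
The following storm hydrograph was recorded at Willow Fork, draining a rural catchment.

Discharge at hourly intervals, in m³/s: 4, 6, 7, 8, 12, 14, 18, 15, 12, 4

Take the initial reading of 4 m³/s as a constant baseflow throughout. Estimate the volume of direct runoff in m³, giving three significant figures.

V ≈ 2.16 × 10^5 m³

Direct-runoff ordinates (Q − Q_b): 0.0, 2.0, 3.0, 4.0, 8.0, 10.0, 14.0, 11.0, 8.0, 0.0 m³/s.
ΣQ_DR = 60.00 m³/s.
With Δt = 1 h = 3600 s, V = ΣQ_DR · Δt = 60.00 × 3600 = 2.16 × 10^5 m³.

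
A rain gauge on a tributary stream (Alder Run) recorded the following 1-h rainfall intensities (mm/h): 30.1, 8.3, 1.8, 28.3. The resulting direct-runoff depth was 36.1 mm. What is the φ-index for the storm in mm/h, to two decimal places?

Only the 2 blocks with intensity above φ contribute runoff: 30.1, 28.3 mm/h.
Σ(I−φ)·Δt = d  ⇒  (30.1+28.3 − 2φ)·1 = 36.1
φ = (58.40 − 36.1/1) / 2 = 11.15 mm/h.

φ ≈ 11.15 mm/h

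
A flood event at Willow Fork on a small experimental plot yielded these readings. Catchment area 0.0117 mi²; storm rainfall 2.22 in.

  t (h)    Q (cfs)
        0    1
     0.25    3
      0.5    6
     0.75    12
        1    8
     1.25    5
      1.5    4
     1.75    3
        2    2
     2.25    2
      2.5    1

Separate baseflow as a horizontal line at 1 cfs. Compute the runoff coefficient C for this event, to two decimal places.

ΣQ_DR = 36.00 cfs; V = ΣQ_DR·Δt = 32400 ft³.
Runoff depth d = V / A = 1.192 in.
C = d / P = 1.192 / 2.22 = 0.54.

C ≈ 0.54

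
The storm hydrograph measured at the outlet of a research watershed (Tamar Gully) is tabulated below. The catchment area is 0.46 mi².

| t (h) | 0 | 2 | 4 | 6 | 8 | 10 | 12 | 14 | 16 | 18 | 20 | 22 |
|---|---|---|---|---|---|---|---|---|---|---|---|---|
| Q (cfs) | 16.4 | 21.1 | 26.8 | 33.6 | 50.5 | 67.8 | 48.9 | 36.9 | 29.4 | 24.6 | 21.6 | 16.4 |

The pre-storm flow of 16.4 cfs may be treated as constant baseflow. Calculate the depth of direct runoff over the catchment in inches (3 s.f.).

Direct runoff: 0.0, 4.7, 10.4, 17.2, 34.1, 51.4, 32.5, 20.5, 13.0, 8.2, 5.2, 0.0 cfs; ΣQ_DR = 197.2 cfs.
V = ΣQ_DR · Δt = 197.2 × 7200 s = 1.420 × 10^6 ft³.
Over A = 0.46 mi², depth = V / A = 1.33 in.

d ≈ 1.33 in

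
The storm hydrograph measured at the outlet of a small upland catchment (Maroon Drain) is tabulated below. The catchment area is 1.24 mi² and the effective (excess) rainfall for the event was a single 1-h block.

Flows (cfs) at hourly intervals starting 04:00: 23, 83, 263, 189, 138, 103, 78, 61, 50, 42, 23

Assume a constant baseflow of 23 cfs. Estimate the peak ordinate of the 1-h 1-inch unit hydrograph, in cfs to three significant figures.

Direct runoff: 0.0, 60.0, 240.0, 166.0, 115.0, 80.0, 55.0, 38.0, 27.0, 19.0, 0.0 cfs; ΣQ_DR = 800.0 cfs, peak = 240.0 cfs.
Runoff depth d = ΣQ_DR·Δt / A = 800.0 × 3600 / (1.24 mi²) = 0.9997 in.
The 1-inch UH is the DRH scaled by (1 in)/d, so U_p = 240.0 × 1/0.9997 = 240 cfs.

U_p ≈ 240 cfs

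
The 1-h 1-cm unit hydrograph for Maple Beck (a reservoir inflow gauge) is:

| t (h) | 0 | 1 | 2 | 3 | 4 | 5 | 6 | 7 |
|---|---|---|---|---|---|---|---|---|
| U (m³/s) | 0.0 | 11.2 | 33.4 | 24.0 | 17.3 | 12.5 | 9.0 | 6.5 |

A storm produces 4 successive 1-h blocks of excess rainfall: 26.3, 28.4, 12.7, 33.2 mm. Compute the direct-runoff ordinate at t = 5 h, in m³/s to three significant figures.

By discrete convolution, Q_j = Σ (P_i / 10 mm) · U_{j−i}.
At t = 5 h (j=5): Q = (26.3/10)·12.5 + (28.4/10)·17.3 + (12.7/10)·24.0 + (33.2/10)·33.4 = 223 m³/s.

Q ≈ 223 m³/s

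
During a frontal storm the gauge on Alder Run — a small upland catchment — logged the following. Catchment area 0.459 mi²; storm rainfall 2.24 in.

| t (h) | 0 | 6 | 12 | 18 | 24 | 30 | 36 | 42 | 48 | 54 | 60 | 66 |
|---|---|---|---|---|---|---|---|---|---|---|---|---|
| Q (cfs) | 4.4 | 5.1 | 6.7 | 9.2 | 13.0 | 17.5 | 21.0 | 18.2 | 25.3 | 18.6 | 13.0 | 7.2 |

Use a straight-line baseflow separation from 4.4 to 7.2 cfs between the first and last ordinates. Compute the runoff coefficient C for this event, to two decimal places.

C ≈ 0.81

ΣQ_DR = 89.60 cfs; V = ΣQ_DR·Δt = 1.935 × 10^6 ft³.
Runoff depth d = V / A = 1.815 in.
C = d / P = 1.815 / 2.24 = 0.81.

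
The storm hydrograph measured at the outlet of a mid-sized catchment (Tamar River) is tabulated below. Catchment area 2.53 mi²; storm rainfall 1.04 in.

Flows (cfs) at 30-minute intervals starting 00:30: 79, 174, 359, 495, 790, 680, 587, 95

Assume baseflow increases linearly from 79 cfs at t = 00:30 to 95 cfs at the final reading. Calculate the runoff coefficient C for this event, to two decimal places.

C ≈ 0.75

ΣQ_DR = 2563 cfs; V = ΣQ_DR·Δt = 4.613 × 10^6 ft³.
Runoff depth d = V / A = 0.7849 in.
C = d / P = 0.7849 / 1.04 = 0.75.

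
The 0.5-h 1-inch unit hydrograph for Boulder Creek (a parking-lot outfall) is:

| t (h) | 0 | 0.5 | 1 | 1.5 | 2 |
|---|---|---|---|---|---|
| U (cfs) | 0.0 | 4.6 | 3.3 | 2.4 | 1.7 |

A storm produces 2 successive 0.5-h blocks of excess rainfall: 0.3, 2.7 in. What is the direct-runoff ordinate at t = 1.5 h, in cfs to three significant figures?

Q ≈ 9.63 cfs

By discrete convolution, Q_j = Σ (P_i / 1 in) · U_{j−i}.
At t = 1.5 h (j=3): Q = (0.3/1)·2.4 + (2.7/1)·3.3 = 9.63 cfs.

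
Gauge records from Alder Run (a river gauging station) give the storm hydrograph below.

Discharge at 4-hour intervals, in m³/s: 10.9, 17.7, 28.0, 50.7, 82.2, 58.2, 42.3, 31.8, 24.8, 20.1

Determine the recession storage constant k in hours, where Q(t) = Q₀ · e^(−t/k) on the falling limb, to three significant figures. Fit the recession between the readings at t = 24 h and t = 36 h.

On the falling limb, Q drops from 42.3 to 20.1 m³/s between t = 24 h and t = 36 h (Δt = 12 h).
k = −Δt / ln(Q₂/Q₁) = −12 / ln(20.1/42.3) = 16.1 h.

k ≈ 16.1 h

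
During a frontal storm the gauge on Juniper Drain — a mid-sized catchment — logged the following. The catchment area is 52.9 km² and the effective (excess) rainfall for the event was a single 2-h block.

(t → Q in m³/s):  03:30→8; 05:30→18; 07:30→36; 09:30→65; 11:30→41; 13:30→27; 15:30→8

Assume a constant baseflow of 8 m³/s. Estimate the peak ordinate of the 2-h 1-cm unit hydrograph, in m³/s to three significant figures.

U_p ≈ 28.5 m³/s

Direct runoff: 0.0, 10.0, 28.0, 57.0, 33.0, 19.0, 0.0 m³/s; ΣQ_DR = 147.0 m³/s, peak = 57.0 m³/s.
Runoff depth d = ΣQ_DR·Δt / A = 147.0 × 7200 / (52.9 km²) = 20.01 mm.
The 1-cm UH is the DRH scaled by (10 mm)/d, so U_p = 57.0 × 10/20.01 = 28.5 m³/s.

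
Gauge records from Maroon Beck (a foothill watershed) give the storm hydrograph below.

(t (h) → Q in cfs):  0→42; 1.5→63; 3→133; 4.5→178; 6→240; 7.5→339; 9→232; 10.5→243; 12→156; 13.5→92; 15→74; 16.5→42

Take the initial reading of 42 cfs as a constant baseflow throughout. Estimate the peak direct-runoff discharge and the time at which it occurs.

Subtracting baseflow gives direct-runoff ordinates: 0.0, 21.0, 91.0, 136.0, 198.0, 297.0, 190.0, 201.0, 114.0, 50.0, 32.0, 0.0 cfs.
The maximum is 297.0 cfs, occurring at the reading for t = 7.5 h.

Q_p = 297.0 cfs at t = 7.5 h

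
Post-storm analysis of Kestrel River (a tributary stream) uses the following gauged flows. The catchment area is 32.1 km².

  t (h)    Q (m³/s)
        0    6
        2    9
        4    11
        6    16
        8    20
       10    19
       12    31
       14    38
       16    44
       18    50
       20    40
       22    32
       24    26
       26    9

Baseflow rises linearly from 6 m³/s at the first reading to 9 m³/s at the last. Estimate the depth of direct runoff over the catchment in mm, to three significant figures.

Direct runoff: 0.00, 2.77, 4.54, 9.31, 13.08, 11.85, 23.62, 30.38, 36.15, 41.92, 31.69, 23.46, 17.23, 0.00 m³/s; ΣQ_DR = 246.0 m³/s.
V = ΣQ_DR · Δt = 246.0 × 7200 s = 1.771 × 10^6 m³.
Over A = 32.1 km², depth = V / A = 55.2 mm.

d ≈ 55.2 mm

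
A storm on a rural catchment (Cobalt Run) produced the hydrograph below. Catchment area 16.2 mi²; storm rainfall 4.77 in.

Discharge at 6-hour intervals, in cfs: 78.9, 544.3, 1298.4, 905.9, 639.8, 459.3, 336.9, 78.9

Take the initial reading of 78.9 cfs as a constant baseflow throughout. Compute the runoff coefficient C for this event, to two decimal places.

ΣQ_DR = 3711 cfs; V = ΣQ_DR·Δt = 8.016 × 10^7 ft³.
Runoff depth d = V / A = 2.130 in.
C = d / P = 2.130 / 4.77 = 0.45.

C ≈ 0.45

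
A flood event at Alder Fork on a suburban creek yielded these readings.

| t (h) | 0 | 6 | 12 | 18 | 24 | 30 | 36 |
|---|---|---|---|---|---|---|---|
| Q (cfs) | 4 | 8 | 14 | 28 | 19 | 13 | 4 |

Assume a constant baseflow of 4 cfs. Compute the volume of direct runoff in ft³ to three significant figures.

V ≈ 1.34 × 10^6 ft³

Direct-runoff ordinates (Q − Q_b): 0.0, 4.0, 10.0, 24.0, 15.0, 9.0, 0.0 cfs.
ΣQ_DR = 62.00 cfs.
With Δt = 6 h = 21600 s, V = ΣQ_DR · Δt = 62.00 × 21600 = 1.34 × 10^6 ft³.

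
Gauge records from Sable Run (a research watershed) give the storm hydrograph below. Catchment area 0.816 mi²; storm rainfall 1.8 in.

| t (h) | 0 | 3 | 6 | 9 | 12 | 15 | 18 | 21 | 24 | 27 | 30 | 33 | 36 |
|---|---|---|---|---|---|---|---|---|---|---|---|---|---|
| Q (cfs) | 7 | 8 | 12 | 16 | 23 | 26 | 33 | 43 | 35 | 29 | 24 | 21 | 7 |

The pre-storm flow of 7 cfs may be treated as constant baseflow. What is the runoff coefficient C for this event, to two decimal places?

ΣQ_DR = 193.0 cfs; V = ΣQ_DR·Δt = 2.084 × 10^6 ft³.
Runoff depth d = V / A = 1.100 in.
C = d / P = 1.100 / 1.8 = 0.61.

C ≈ 0.61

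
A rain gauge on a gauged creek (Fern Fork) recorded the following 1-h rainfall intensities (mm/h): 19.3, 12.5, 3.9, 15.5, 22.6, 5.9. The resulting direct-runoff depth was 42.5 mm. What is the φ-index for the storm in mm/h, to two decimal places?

Only the 4 blocks with intensity above φ contribute runoff: 19.3, 12.5, 15.5, 22.6 mm/h.
Σ(I−φ)·Δt = d  ⇒  (19.3+12.5+15.5+22.6 − 4φ)·1 = 42.5
φ = (69.90 − 42.5/1) / 4 = 6.85 mm/h.

φ ≈ 6.85 mm/h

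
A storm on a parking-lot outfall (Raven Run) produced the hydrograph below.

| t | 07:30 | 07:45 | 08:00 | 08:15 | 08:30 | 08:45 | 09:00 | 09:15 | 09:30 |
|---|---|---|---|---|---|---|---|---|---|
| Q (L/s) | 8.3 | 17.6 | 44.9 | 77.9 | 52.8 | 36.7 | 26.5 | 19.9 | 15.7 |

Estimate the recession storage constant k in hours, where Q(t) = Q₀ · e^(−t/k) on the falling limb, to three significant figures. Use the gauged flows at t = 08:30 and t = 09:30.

On the falling limb, Q drops from 52.8 to 15.7 L/s between t = 08:30 and t = 09:30 (Δt = 1 h).
k = −Δt / ln(Q₂/Q₁) = −1 / ln(15.7/52.8) = 0.825 h.

k ≈ 0.825 h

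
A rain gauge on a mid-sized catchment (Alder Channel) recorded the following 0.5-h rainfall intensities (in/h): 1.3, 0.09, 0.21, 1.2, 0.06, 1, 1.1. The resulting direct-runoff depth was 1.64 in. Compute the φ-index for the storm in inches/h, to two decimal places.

Only the 4 blocks with intensity above φ contribute runoff: 1.3, 1.2, 1, 1.1 in/h.
Σ(I−φ)·Δt = d  ⇒  (1.3+1.2+1+1.1 − 4φ)·0.5 = 1.64
φ = (4.600 − 1.64/0.5) / 4 = 0.33 in/h.

φ ≈ 0.33 in/h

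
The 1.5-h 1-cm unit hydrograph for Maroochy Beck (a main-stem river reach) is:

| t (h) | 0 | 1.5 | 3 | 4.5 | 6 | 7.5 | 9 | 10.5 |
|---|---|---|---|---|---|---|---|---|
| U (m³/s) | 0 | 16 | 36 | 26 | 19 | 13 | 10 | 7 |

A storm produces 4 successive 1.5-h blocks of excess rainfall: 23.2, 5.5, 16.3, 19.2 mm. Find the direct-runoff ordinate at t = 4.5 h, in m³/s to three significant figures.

Q ≈ 106 m³/s

By discrete convolution, Q_j = Σ (P_i / 10 mm) · U_{j−i}.
At t = 4.5 h (j=3): Q = (23.2/10)·26 + (5.5/10)·36 + (16.3/10)·16 + (19.2/10)·0 = 106 m³/s.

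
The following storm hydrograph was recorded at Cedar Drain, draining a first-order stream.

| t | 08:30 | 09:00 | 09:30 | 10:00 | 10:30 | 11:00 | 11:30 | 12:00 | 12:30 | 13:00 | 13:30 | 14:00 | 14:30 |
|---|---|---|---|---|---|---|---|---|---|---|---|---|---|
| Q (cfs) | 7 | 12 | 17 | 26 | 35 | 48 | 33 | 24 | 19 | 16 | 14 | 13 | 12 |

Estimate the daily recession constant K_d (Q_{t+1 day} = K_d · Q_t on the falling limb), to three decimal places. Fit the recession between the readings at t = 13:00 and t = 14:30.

Between t = 13:00 and t = 14:30 the flow falls from 16 to 12 cfs over 3×0.5 h = 1.5 h.
Per-interval ratio K = (12/16)^(1/3) = 0.9086; K_d = K^(24/0.5) = 0.010.

K_d ≈ 0.010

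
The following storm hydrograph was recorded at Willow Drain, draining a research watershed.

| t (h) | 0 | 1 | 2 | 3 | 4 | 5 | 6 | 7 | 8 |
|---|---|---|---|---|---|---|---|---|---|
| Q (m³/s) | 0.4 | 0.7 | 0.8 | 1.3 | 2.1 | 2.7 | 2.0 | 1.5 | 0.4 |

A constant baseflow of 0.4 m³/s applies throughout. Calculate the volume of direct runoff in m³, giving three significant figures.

Direct-runoff ordinates (Q − Q_b): 0.0, 0.3, 0.4, 0.9, 1.7, 2.3, 1.6, 1.1, 0.0 m³/s.
ΣQ_DR = 8.300 m³/s.
With Δt = 1 h = 3600 s, V = ΣQ_DR · Δt = 8.300 × 3600 = 29900 m³.

V ≈ 29900 m³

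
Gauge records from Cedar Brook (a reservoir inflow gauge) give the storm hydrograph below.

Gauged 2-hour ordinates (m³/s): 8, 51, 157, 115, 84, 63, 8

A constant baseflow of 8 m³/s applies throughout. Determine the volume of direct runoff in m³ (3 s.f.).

Direct-runoff ordinates (Q − Q_b): 0.0, 43.0, 149.0, 107.0, 76.0, 55.0, 0.0 m³/s.
ΣQ_DR = 430.0 m³/s.
With Δt = 2 h = 7200 s, V = ΣQ_DR · Δt = 430.0 × 7200 = 3.10 × 10^6 m³.

V ≈ 3.10 × 10^6 m³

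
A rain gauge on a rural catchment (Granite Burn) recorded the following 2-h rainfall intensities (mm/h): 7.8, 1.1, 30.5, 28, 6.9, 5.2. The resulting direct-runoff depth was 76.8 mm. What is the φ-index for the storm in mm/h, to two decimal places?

φ ≈ 10.05 mm/h

Only the 2 blocks with intensity above φ contribute runoff: 30.5, 28 mm/h.
Σ(I−φ)·Δt = d  ⇒  (30.5+28 − 2φ)·2 = 76.8
φ = (58.50 − 76.8/2) / 2 = 10.05 mm/h.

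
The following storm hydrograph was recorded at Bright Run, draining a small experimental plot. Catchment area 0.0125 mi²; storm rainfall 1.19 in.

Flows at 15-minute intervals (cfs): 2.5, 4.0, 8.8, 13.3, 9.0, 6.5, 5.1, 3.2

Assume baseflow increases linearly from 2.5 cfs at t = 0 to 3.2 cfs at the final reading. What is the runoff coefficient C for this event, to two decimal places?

C ≈ 0.77

ΣQ_DR = 29.60 cfs; V = ΣQ_DR·Δt = 26640 ft³.
Runoff depth d = V / A = 0.9174 in.
C = d / P = 0.9174 / 1.19 = 0.77.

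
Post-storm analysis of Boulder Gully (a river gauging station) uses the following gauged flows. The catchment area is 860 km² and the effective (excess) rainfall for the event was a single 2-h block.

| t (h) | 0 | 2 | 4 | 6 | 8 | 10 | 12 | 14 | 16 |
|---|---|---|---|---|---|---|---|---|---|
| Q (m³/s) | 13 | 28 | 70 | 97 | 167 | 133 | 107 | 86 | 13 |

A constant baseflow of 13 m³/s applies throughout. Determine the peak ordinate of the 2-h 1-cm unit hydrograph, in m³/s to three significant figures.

Direct runoff: 0.0, 15.0, 57.0, 84.0, 154.0, 120.0, 94.0, 73.0, 0.0 m³/s; ΣQ_DR = 597.0 m³/s, peak = 154.0 m³/s.
Runoff depth d = ΣQ_DR·Δt / A = 597.0 × 7200 / (860 km²) = 4.998 mm.
The 1-cm UH is the DRH scaled by (10 mm)/d, so U_p = 154.0 × 10/4.998 = 308 m³/s.

U_p ≈ 308 m³/s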